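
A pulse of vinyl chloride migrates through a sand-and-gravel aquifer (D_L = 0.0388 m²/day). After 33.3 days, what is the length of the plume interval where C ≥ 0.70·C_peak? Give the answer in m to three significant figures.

The plume is Gaussian with σ = √(2Dt) = √(2 × 0.0388 × 33.3) = 1.608 m.
C/C_peak = exp(−Δx²/(2σ²)) = 0.70 ⇒ Δx = σ·√(−2 ln 0.70) = 1.608 × 0.8446 = 1.358 m.
Width = 2Δx = 2.72 m.

2.72 m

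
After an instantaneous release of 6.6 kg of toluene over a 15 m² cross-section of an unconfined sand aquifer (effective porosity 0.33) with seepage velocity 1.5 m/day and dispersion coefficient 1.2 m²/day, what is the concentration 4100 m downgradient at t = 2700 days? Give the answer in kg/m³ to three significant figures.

0.00545 kg/m³

For an instantaneous plane source, C(x,t) = M/(n_e·A·√(4πDt)) · exp(−(x−vt)²/(4Dt)), with n_e·A the pore (flow) area.
Plume center vt = 1.5 × 2700 = 4050 m, so the well at 4100 m is 50 m downgradient of the peak.
√(4πDt) = 201.8 m, giving peak height M/(n_e·A·√(4πDt)) = 6.6/(0.33 × 15 × 201.8) = 0.006607 kg/m³.
(x−vt)²/(4Dt) = (50)²/(4 × 1.2 × 2700) = 0.1929; exp(−0.1929) = 0.8246.
C = 0.006607 × 0.8246 = 0.00545 kg/m³.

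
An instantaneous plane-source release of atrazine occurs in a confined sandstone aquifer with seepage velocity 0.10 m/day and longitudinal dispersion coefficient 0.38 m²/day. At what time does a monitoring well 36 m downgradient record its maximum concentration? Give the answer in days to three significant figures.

For the 1D instantaneous-source solution, setting ∂C/∂t = 0 at fixed x gives v²t² + 2Dt − x² = 0, so t = (√(D² + v²x²) − D)/v².
√(D² + v²x²) = √(0.38² + 0.10² × 36²) = 3.620; v² = 0.01.
t = (3.620 − 0.38)/0.01 = 324 days (vs. the pure-advection estimate x/v = 360 d).

324 days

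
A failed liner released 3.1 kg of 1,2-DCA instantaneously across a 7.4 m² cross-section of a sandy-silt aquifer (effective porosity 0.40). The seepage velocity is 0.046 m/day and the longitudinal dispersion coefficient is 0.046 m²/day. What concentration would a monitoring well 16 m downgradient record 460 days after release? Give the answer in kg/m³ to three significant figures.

0.0469 kg/m³

For an instantaneous plane source, C(x,t) = M/(n_e·A·√(4πDt)) · exp(−(x−vt)²/(4Dt)), with n_e·A the pore (flow) area.
Plume center vt = 0.046 × 460 = 21.16 m, so the well at 16 m is 5.16 m upgradient of the peak.
√(4πDt) = 16.31 m, giving peak height M/(n_e·A·√(4πDt)) = 3.1/(0.40 × 7.4 × 16.31) = 0.06421 kg/m³.
(x−vt)²/(4Dt) = (-5.16)²/(4 × 0.046 × 460) = 0.3146; exp(−0.3146) = 0.7301.
C = 0.06421 × 0.7301 = 0.0469 kg/m³.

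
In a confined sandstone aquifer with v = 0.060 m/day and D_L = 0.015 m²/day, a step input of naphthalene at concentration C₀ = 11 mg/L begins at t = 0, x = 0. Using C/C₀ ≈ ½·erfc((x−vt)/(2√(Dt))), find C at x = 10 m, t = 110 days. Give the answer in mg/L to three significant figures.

For a continuous step input, C/C₀ ≈ ½·erfc((x−vt)/(2√(Dt))).
vt = 0.060 × 110 = 6.6 m and 2√(Dt) = 2√(0.015 × 110) = 2.569 m.
Argument (x−vt)/(2√(Dt)) = (10 − 6.6)/2.569 = 1.323; ½·erfc(1.323) = 0.03067.
C = 11 × 0.03067 = 0.337 mg/L.

0.337 mg/L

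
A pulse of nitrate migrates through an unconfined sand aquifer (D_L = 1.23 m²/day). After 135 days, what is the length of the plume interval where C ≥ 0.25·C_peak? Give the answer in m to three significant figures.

The plume is Gaussian with σ = √(2Dt) = √(2 × 1.23 × 135) = 18.22 m.
C/C_peak = exp(−Δx²/(2σ²)) = 0.25 ⇒ Δx = σ·√(−2 ln 0.25) = 18.22 × 1.665 = 30.34 m.
Width = 2Δx = 60.7 m.

60.7 m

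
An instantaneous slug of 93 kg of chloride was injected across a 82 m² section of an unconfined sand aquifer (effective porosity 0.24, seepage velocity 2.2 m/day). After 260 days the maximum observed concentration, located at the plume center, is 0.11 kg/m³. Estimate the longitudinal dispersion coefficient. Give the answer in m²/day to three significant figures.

At the plume center C_max = M/(n_e·A·√(4πDt)), so D = M²/(4πt·(n_e·A·C_max)²).
n_e·A·C_max = 0.24 × 82 × 0.11 = 2.165 kg/m.
D = 93²/(4π × 260 × 2.165²) = 0.565 m²/day.

0.565 m²/day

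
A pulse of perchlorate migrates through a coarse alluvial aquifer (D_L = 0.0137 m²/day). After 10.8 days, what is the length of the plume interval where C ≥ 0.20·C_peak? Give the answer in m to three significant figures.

The plume is Gaussian with σ = √(2Dt) = √(2 × 0.0137 × 10.8) = 0.5440 m.
C/C_peak = exp(−Δx²/(2σ²)) = 0.20 ⇒ Δx = σ·√(−2 ln 0.20) = 0.5440 × 1.794 = 0.9759 m.
Width = 2Δx = 1.95 m.

1.95 m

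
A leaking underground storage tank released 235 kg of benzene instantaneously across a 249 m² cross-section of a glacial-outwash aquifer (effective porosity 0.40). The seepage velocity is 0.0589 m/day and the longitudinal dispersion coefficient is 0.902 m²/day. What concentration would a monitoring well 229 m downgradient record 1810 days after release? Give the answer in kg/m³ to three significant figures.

For an instantaneous plane source, C(x,t) = M/(n_e·A·√(4πDt)) · exp(−(x−vt)²/(4Dt)), with n_e·A the pore (flow) area.
Plume center vt = 0.0589 × 1810 = 106.609 m, so the well at 229 m is 122.391 m downgradient of the peak.
√(4πDt) = 143.2 m, giving peak height M/(n_e·A·√(4πDt)) = 235/(0.40 × 249 × 143.2) = 0.01648 kg/m³.
(x−vt)²/(4Dt) = (122.391)²/(4 × 0.902 × 1810) = 2.294; exp(−2.294) = 0.1009.
C = 0.01648 × 0.1009 = 0.00166 kg/m³.

0.00166 kg/m³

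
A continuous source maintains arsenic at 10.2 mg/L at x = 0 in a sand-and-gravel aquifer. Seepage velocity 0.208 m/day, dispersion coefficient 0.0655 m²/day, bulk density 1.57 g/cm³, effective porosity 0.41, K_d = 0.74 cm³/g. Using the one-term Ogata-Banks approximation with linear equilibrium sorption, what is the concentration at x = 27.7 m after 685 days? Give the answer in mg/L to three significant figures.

Retardation factor R = 1 + ρ_b·K_d/n = 1 + 1.57 × 0.74/0.41 = 3.834.
Sorption retards both mechanisms: v_R = v/R = 0.05425 m/day, D_R = D/R = 0.01708 m²/day.
v_R·t = 0.05425 × 685 = 37.16125 m; 2√(D_R t) = 6.841 m; argument = (27.7 − 37.16125)/6.841 = -1.383.
C = C₀ × ½·erfc(-1.383) = 10.2 × 0.9748 = 9.94 mg/L.

9.94 mg/L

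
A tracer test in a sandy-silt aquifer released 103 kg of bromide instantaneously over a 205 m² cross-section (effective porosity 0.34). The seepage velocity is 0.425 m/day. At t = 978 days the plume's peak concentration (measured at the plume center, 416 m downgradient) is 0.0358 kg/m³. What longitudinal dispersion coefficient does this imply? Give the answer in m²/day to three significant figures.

At the plume center C_max = M/(n_e·A·√(4πDt)), so D = M²/(4πt·(n_e·A·C_max)²).
n_e·A·C_max = 0.34 × 205 × 0.0358 = 2.495 kg/m.
D = 103²/(4π × 978 × 2.495²) = 0.139 m²/day.

0.139 m²/day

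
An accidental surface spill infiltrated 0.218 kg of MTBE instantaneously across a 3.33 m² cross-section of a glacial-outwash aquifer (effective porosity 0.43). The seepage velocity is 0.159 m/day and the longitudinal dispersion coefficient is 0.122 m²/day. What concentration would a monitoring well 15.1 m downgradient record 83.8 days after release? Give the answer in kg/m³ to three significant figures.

0.0124 kg/m³

For an instantaneous plane source, C(x,t) = M/(n_e·A·√(4πDt)) · exp(−(x−vt)²/(4Dt)), with n_e·A the pore (flow) area.
Plume center vt = 0.159 × 83.8 = 13.3242 m, so the well at 15.1 m is 1.7758 m downgradient of the peak.
√(4πDt) = 11.33 m, giving peak height M/(n_e·A·√(4πDt)) = 0.218/(0.43 × 3.33 × 11.33) = 0.01344 kg/m³.
(x−vt)²/(4Dt) = (1.7758)²/(4 × 0.122 × 83.8) = 0.07711; exp(−0.07711) = 0.9258.
C = 0.01344 × 0.9258 = 0.0124 kg/m³.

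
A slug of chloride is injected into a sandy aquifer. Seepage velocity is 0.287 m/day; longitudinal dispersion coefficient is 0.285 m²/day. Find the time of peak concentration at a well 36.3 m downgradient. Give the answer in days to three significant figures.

For the 1D instantaneous-source solution, setting ∂C/∂t = 0 at fixed x gives v²t² + 2Dt − x² = 0, so t = (√(D² + v²x²) − D)/v².
√(D² + v²x²) = √(0.285² + 0.287² × 36.3²) = 10.42; v² = 0.082369.
t = (10.42 − 0.285)/0.082369 = 123 days (vs. the pure-advection estimate x/v = 126 d).

123 days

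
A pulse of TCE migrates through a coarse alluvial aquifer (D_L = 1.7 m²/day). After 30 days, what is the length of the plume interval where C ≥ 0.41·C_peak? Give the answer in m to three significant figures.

The plume is Gaussian with σ = √(2Dt) = √(2 × 1.7 × 30) = 10.10 m.
C/C_peak = exp(−Δx²/(2σ²)) = 0.41 ⇒ Δx = σ·√(−2 ln 0.41) = 10.10 × 1.335 = 13.48 m.
Width = 2Δx = 27.0 m.

27.0 m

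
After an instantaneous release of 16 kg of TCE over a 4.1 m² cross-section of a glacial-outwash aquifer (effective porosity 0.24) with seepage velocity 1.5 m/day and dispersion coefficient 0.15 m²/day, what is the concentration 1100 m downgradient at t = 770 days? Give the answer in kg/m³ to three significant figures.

0.000612 kg/m³

For an instantaneous plane source, C(x,t) = M/(n_e·A·√(4πDt)) · exp(−(x−vt)²/(4Dt)), with n_e·A the pore (flow) area.
Plume center vt = 1.5 × 770 = 1155 m, so the well at 1100 m is 55 m upgradient of the peak.
√(4πDt) = 38.10 m, giving peak height M/(n_e·A·√(4πDt)) = 16/(0.24 × 4.1 × 38.10) = 0.4268 kg/m³.
(x−vt)²/(4Dt) = (-55)²/(4 × 0.15 × 770) = 6.548; exp(−6.548) = 0.001433.
C = 0.4268 × 0.001433 = 0.000612 kg/m³.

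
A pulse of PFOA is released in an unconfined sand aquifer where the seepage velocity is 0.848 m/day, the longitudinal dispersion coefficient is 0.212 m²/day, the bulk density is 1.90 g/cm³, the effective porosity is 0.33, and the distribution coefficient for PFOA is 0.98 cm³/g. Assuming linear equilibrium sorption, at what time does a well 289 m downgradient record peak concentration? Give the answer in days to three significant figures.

Retardation factor R = 1 + ρ_b·K_d/n = 1 + 1.90 × 0.98/0.33 = 6.642.
Sorption retards both mechanisms: v_R = v/R = 0.1277 m/day, D_R = D/R = 0.03192 m²/day.
Peak time from v_R²t² + 2D_R t − x² = 0: t = (√(D_R² + v_R²x²) − D_R)/v_R².
√(D_R² + v_R²x²) = √(0.03192² + 0.1277² × 289²) = 36.91; v_R² = 0.01631.
t = (36.91 − 0.03192)/0.01631 = 2260 days.

2260 days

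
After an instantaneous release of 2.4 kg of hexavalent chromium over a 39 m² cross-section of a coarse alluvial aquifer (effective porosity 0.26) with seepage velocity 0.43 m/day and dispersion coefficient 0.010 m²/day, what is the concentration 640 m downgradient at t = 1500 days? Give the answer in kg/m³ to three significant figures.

For an instantaneous plane source, C(x,t) = M/(n_e·A·√(4πDt)) · exp(−(x−vt)²/(4Dt)), with n_e·A the pore (flow) area.
Plume center vt = 0.43 × 1500 = 645 m, so the well at 640 m is 5 m upgradient of the peak.
√(4πDt) = 13.73 m, giving peak height M/(n_e·A·√(4πDt)) = 2.4/(0.26 × 39 × 13.73) = 0.01724 kg/m³.
(x−vt)²/(4Dt) = (-5)²/(4 × 0.010 × 1500) = 0.4167; exp(−0.4167) = 0.6592.
C = 0.01724 × 0.6592 = 0.0114 kg/m³.

0.0114 kg/m³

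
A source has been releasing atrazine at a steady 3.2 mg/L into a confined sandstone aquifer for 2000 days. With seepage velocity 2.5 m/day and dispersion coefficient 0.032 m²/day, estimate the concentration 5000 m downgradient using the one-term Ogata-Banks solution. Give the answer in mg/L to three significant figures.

For a continuous step input, C/C₀ ≈ ½·erfc((x−vt)/(2√(Dt))).
vt = 2.5 × 2000 = 5000 m and 2√(Dt) = 2√(0.032 × 2000) = 16.00 m.
Argument (x−vt)/(2√(Dt)) = (5000 − 5000)/16.00 = 0; ½·erfc(0) = 0.5000.
C = 3.2 × 0.5000 = 1.60 mg/L.

1.60 mg/L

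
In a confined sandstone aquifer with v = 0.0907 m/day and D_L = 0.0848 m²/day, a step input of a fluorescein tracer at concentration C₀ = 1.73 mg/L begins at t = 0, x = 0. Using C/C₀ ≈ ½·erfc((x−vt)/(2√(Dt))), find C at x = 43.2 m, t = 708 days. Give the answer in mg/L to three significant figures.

1.68 mg/L

For a continuous step input, C/C₀ ≈ ½·erfc((x−vt)/(2√(Dt))).
vt = 0.0907 × 708 = 64.2156 m and 2√(Dt) = 2√(0.0848 × 708) = 15.50 m.
Argument (x−vt)/(2√(Dt)) = (43.2 − 64.2156)/15.50 = -1.356; ½·erfc(-1.356) = 0.9724.
C = 1.73 × 0.9724 = 1.68 mg/L.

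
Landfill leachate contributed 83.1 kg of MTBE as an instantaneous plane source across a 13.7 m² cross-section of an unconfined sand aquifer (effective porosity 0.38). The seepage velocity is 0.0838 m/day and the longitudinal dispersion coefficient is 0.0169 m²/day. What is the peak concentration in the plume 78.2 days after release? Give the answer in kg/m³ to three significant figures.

The peak of an instantaneous 1D plume sits at x = vt; there the Gaussian factor is 1 and C_max = M/(n_e·A·√(4πDt)), where n_e·A is the pore area the mass is dissolved in.
√(4πDt) = √(4π × 0.0169 × 78.2) = 4.075 m, so C_max = 83.1/(0.38 × 13.7 × 4.075) = 3.92 kg/m³.

3.92 kg/m³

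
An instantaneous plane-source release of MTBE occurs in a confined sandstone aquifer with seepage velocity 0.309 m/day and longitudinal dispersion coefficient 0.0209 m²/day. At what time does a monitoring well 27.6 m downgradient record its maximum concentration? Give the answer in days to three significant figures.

89.1 days

For the 1D instantaneous-source solution, setting ∂C/∂t = 0 at fixed x gives v²t² + 2Dt − x² = 0, so t = (√(D² + v²x²) − D)/v².
√(D² + v²x²) = √(0.0209² + 0.309² × 27.6²) = 8.528; v² = 0.095481.
t = (8.528 − 0.0209)/0.095481 = 89.1 days (vs. the pure-advection estimate x/v = 89.3 d).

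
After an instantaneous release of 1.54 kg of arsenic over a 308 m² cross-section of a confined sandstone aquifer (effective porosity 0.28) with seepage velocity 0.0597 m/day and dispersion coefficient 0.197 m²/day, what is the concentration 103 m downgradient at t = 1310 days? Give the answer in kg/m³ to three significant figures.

For an instantaneous plane source, C(x,t) = M/(n_e·A·√(4πDt)) · exp(−(x−vt)²/(4Dt)), with n_e·A the pore (flow) area.
Plume center vt = 0.0597 × 1310 = 78.207 m, so the well at 103 m is 24.793 m downgradient of the peak.
√(4πDt) = 56.95 m, giving peak height M/(n_e·A·√(4πDt)) = 1.54/(0.28 × 308 × 56.95) = 0.0003136 kg/m³.
(x−vt)²/(4Dt) = (24.793)²/(4 × 0.197 × 1310) = 0.5955; exp(−0.5955) = 0.5513.
C = 0.0003136 × 0.5513 = 0.000173 kg/m³.

0.000173 kg/m³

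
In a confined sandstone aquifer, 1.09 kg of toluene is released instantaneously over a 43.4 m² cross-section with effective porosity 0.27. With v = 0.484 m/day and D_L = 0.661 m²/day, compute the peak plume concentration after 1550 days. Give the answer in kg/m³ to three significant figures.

The peak of an instantaneous 1D plume sits at x = vt; there the Gaussian factor is 1 and C_max = M/(n_e·A·√(4πDt)), where n_e·A is the pore area the mass is dissolved in.
√(4πDt) = √(4π × 0.661 × 1550) = 113.5 m, so C_max = 1.09/(0.27 × 43.4 × 113.5) = 0.000820 kg/m³.

0.000820 kg/m³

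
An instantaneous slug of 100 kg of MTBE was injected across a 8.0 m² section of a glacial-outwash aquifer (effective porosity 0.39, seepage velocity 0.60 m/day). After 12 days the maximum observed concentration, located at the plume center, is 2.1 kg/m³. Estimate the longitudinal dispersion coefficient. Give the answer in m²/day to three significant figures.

At the plume center C_max = M/(n_e·A·√(4πDt)), so D = M²/(4πt·(n_e·A·C_max)²).
n_e·A·C_max = 0.39 × 8.0 × 2.1 = 6.552 kg/m.
D = 100²/(4π × 12 × 6.552²) = 1.54 m²/day.

1.54 m²/day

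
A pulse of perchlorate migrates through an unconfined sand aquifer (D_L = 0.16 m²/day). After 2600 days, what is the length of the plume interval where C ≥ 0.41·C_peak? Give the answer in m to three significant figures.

77.0 m

The plume is Gaussian with σ = √(2Dt) = √(2 × 0.16 × 2600) = 28.84 m.
C/C_peak = exp(−Δx²/(2σ²)) = 0.41 ⇒ Δx = σ·√(−2 ln 0.41) = 28.84 × 1.335 = 38.50 m.
Width = 2Δx = 77.0 m.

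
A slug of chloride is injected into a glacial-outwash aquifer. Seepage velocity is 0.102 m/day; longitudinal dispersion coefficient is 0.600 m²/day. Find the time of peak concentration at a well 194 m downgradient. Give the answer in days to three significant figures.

1850 days

For the 1D instantaneous-source solution, setting ∂C/∂t = 0 at fixed x gives v²t² + 2Dt − x² = 0, so t = (√(D² + v²x²) − D)/v².
√(D² + v²x²) = √(0.600² + 0.102² × 194²) = 19.80; v² = 0.010404.
t = (19.80 − 0.600)/0.010404 = 1850 days (vs. the pure-advection estimate x/v = 1900 d).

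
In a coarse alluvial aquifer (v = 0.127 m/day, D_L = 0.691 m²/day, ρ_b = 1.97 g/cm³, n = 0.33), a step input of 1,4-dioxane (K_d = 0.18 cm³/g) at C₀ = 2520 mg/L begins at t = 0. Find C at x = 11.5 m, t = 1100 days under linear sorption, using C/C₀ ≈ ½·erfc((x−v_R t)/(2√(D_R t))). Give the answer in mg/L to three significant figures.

2470 mg/L

Retardation factor R = 1 + ρ_b·K_d/n = 1 + 1.97 × 0.18/0.33 = 2.075.
Sorption retards both mechanisms: v_R = v/R = 0.06120 m/day, D_R = D/R = 0.3330 m²/day.
v_R·t = 0.06120 × 1100 = 67.32 m; 2√(D_R t) = 38.28 m; argument = (11.5 − 67.32)/38.28 = -1.458.
C = C₀ × ½·erfc(-1.458) = 2520 × 0.9804 = 2470 mg/L.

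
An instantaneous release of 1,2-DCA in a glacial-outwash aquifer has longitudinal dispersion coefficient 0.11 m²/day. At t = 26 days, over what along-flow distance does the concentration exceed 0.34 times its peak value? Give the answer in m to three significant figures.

7.03 m

The plume is Gaussian with σ = √(2Dt) = √(2 × 0.11 × 26) = 2.392 m.
C/C_peak = exp(−Δx²/(2σ²)) = 0.34 ⇒ Δx = σ·√(−2 ln 0.34) = 2.392 × 1.469 = 3.514 m.
Width = 2Δx = 7.03 m.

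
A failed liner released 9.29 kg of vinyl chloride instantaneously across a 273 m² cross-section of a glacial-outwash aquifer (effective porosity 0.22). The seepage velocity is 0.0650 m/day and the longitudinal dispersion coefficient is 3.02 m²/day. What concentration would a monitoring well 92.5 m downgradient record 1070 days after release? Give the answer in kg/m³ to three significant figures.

0.000737 kg/m³

For an instantaneous plane source, C(x,t) = M/(n_e·A·√(4πDt)) · exp(−(x−vt)²/(4Dt)), with n_e·A the pore (flow) area.
Plume center vt = 0.0650 × 1070 = 69.55 m, so the well at 92.5 m is 22.95 m downgradient of the peak.
√(4πDt) = 201.5 m, giving peak height M/(n_e·A·√(4πDt)) = 9.29/(0.22 × 273 × 201.5) = 0.0007676 kg/m³.
(x−vt)²/(4Dt) = (22.95)²/(4 × 3.02 × 1070) = 0.04075; exp(−0.04075) = 0.9601.
C = 0.0007676 × 0.9601 = 0.000737 kg/m³.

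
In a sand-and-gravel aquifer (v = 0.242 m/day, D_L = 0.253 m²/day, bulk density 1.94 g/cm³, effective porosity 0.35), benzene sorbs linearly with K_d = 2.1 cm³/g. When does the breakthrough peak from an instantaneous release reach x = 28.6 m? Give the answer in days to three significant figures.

1440 days

Retardation factor R = 1 + ρ_b·K_d/n = 1 + 1.94 × 2.1/0.35 = 12.64.
Sorption retards both mechanisms: v_R = v/R = 0.01915 m/day, D_R = D/R = 0.02002 m²/day.
Peak time from v_R²t² + 2D_R t − x² = 0: t = (√(D_R² + v_R²x²) − D_R)/v_R².
√(D_R² + v_R²x²) = √(0.02002² + 0.01915² × 28.6²) = 0.5481; v_R² = 0.0003667.
t = (0.5481 − 0.02002)/0.0003667 = 1440 days.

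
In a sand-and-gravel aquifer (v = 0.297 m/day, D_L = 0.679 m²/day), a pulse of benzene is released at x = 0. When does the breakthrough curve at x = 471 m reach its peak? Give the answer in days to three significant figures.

1580 days

For the 1D instantaneous-source solution, setting ∂C/∂t = 0 at fixed x gives v²t² + 2Dt − x² = 0, so t = (√(D² + v²x²) − D)/v².
√(D² + v²x²) = √(0.679² + 0.297² × 471²) = 139.9; v² = 0.088209.
t = (139.9 − 0.679)/0.088209 = 1580 days (vs. the pure-advection estimate x/v = 1590 d).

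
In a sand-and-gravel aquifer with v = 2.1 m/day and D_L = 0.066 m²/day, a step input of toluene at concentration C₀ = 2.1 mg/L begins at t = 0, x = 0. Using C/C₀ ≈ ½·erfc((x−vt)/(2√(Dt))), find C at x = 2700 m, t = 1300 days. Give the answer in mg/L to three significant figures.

2.08 mg/L

For a continuous step input, C/C₀ ≈ ½·erfc((x−vt)/(2√(Dt))).
vt = 2.1 × 1300 = 2730 m and 2√(Dt) = 2√(0.066 × 1300) = 18.53 m.
Argument (x−vt)/(2√(Dt)) = (2700 − 2730)/18.53 = -1.619; ½·erfc(-1.619) = 0.9890.
C = 2.1 × 0.9890 = 2.08 mg/L.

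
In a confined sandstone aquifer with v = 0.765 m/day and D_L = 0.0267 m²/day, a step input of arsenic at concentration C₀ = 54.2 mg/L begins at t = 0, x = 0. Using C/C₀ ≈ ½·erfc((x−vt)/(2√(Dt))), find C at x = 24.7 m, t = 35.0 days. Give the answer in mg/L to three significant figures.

For a continuous step input, C/C₀ ≈ ½·erfc((x−vt)/(2√(Dt))).
vt = 0.765 × 35.0 = 26.775 m and 2√(Dt) = 2√(0.0267 × 35.0) = 1.933 m.
Argument (x−vt)/(2√(Dt)) = (24.7 − 26.775)/1.933 = -1.073; ½·erfc(-1.073) = 0.9354.
C = 54.2 × 0.9354 = 50.7 mg/L.

50.7 mg/L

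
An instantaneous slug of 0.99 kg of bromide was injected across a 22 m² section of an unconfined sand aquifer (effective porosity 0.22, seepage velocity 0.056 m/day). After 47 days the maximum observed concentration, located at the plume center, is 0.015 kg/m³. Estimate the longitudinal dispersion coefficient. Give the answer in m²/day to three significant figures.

At the plume center C_max = M/(n_e·A·√(4πDt)), so D = M²/(4πt·(n_e·A·C_max)²).
n_e·A·C_max = 0.22 × 22 × 0.015 = 0.07260 kg/m.
D = 0.99²/(4π × 47 × 0.07260²) = 0.315 m²/day.

0.315 m²/day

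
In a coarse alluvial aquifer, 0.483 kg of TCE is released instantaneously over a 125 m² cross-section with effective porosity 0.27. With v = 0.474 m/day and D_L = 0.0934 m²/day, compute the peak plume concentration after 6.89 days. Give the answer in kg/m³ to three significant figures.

The peak of an instantaneous 1D plume sits at x = vt; there the Gaussian factor is 1 and C_max = M/(n_e·A·√(4πDt)), where n_e·A is the pore area the mass is dissolved in.
√(4πDt) = √(4π × 0.0934 × 6.89) = 2.844 m, so C_max = 0.483/(0.27 × 125 × 2.844) = 0.00503 kg/m³.

0.00503 kg/m³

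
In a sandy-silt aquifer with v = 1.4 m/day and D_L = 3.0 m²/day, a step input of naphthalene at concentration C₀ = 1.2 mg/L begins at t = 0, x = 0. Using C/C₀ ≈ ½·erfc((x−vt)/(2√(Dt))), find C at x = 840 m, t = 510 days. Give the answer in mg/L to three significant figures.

0.0136 mg/L

For a continuous step input, C/C₀ ≈ ½·erfc((x−vt)/(2√(Dt))).
vt = 1.4 × 510 = 714 m and 2√(Dt) = 2√(3.0 × 510) = 78.23 m.
Argument (x−vt)/(2√(Dt)) = (840 − 714)/78.23 = 1.611; ½·erfc(1.611) = 0.01135.
C = 1.2 × 0.01135 = 0.0136 mg/L.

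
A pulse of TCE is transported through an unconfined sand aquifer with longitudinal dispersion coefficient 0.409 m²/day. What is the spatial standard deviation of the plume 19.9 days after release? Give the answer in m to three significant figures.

4.03 m

Dispersive spreading gives a Gaussian with σ² = 2Dt; advection only shifts the center.
σ = √(2 × 0.409 × 19.9) = 4.03 m.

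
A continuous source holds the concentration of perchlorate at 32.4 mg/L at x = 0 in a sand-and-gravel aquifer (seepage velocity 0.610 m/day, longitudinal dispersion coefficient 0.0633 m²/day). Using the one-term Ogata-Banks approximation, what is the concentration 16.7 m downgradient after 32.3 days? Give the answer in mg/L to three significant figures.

For a continuous step input, C/C₀ ≈ ½·erfc((x−vt)/(2√(Dt))).
vt = 0.610 × 32.3 = 19.703 m and 2√(Dt) = 2√(0.0633 × 32.3) = 2.860 m.
Argument (x−vt)/(2√(Dt)) = (16.7 − 19.703)/2.860 = -1.050; ½·erfc(-1.050) = 0.9312.
C = 32.4 × 0.9312 = 30.2 mg/L.

30.2 mg/L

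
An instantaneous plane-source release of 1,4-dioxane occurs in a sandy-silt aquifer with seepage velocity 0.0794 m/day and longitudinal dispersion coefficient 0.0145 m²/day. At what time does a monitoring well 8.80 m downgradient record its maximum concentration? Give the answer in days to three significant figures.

109 days

For the 1D instantaneous-source solution, setting ∂C/∂t = 0 at fixed x gives v²t² + 2Dt − x² = 0, so t = (√(D² + v²x²) − D)/v².
√(D² + v²x²) = √(0.0145² + 0.0794² × 8.80²) = 0.6989; v² = 0.00630436.
t = (0.6989 − 0.0145)/0.00630436 = 109 days (vs. the pure-advection estimate x/v = 111 d).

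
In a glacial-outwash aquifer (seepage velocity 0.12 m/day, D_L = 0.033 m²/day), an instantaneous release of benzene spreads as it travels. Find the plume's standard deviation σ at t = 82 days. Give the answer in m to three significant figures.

Dispersive spreading gives a Gaussian with σ² = 2Dt; advection only shifts the center.
σ = √(2 × 0.033 × 82) = 2.33 m.

2.33 m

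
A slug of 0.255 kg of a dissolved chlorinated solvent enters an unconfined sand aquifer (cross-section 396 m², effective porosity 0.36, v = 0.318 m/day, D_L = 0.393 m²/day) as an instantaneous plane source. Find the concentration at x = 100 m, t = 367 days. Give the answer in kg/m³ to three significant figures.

For an instantaneous plane source, C(x,t) = M/(n_e·A·√(4πDt)) · exp(−(x−vt)²/(4Dt)), with n_e·A the pore (flow) area.
Plume center vt = 0.318 × 367 = 116.706 m, so the well at 100 m is 16.706 m upgradient of the peak.
√(4πDt) = 42.57 m, giving peak height M/(n_e·A·√(4πDt)) = 0.255/(0.36 × 396 × 42.57) = 4.202e-05 kg/m³.
(x−vt)²/(4Dt) = (-16.706)²/(4 × 0.393 × 367) = 0.4838; exp(−0.4838) = 0.6164.
C = 4.202e-05 × 0.6164 = 2.59e-05 kg/m³.

2.59e-05 kg/m³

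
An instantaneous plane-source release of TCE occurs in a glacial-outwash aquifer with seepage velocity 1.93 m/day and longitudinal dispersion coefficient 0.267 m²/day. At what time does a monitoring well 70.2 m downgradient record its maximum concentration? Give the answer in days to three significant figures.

36.3 days

For the 1D instantaneous-source solution, setting ∂C/∂t = 0 at fixed x gives v²t² + 2Dt − x² = 0, so t = (√(D² + v²x²) − D)/v².
√(D² + v²x²) = √(0.267² + 1.93² × 70.2²) = 135.5; v² = 3.7249.
t = (135.5 − 0.267)/3.7249 = 36.3 days (vs. the pure-advection estimate x/v = 36.4 d).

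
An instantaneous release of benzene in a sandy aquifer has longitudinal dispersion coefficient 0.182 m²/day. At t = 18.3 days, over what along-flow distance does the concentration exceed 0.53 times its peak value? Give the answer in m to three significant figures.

The plume is Gaussian with σ = √(2Dt) = √(2 × 0.182 × 18.3) = 2.581 m.
C/C_peak = exp(−Δx²/(2σ²)) = 0.53 ⇒ Δx = σ·√(−2 ln 0.53) = 2.581 × 1.127 = 2.909 m.
Width = 2Δx = 5.82 m.

5.82 m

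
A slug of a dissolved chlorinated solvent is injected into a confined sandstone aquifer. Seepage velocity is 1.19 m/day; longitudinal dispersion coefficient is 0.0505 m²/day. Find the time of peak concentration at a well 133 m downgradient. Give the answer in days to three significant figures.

112 days

For the 1D instantaneous-source solution, setting ∂C/∂t = 0 at fixed x gives v²t² + 2Dt − x² = 0, so t = (√(D² + v²x²) − D)/v².
√(D² + v²x²) = √(0.0505² + 1.19² × 133²) = 158.3; v² = 1.4161.
t = (158.3 − 0.0505)/1.4161 = 112 days (vs. the pure-advection estimate x/v = 112 d).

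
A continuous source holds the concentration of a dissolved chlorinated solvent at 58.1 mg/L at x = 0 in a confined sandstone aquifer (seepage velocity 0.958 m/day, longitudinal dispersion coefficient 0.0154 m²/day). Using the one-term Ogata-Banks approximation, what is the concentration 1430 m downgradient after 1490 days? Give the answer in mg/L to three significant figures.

20.4 mg/L

For a continuous step input, C/C₀ ≈ ½·erfc((x−vt)/(2√(Dt))).
vt = 0.958 × 1490 = 1427.42 m and 2√(Dt) = 2√(0.0154 × 1490) = 9.580 m.
Argument (x−vt)/(2√(Dt)) = (1430 − 1427.42)/9.580 = 0.2693; ½·erfc(0.2693) = 0.3517.
C = 58.1 × 0.3517 = 20.4 mg/L.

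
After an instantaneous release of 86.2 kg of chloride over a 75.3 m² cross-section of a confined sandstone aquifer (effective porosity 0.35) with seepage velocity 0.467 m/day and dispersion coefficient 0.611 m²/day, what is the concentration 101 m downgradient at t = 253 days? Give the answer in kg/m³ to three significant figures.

For an instantaneous plane source, C(x,t) = M/(n_e·A·√(4πDt)) · exp(−(x−vt)²/(4Dt)), with n_e·A the pore (flow) area.
Plume center vt = 0.467 × 253 = 118.151 m, so the well at 101 m is 17.151 m upgradient of the peak.
√(4πDt) = 44.07 m, giving peak height M/(n_e·A·√(4πDt)) = 86.2/(0.35 × 75.3 × 44.07) = 0.07422 kg/m³.
(x−vt)²/(4Dt) = (-17.151)²/(4 × 0.611 × 253) = 0.4757; exp(−0.4757) = 0.6214.
C = 0.07422 × 0.6214 = 0.0461 kg/m³.

0.0461 kg/m³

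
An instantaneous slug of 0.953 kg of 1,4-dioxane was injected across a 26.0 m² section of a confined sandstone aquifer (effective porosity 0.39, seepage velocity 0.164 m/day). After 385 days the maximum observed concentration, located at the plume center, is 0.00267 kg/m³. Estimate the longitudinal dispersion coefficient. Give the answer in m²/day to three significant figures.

At the plume center C_max = M/(n_e·A·√(4πDt)), so D = M²/(4πt·(n_e·A·C_max)²).
n_e·A·C_max = 0.39 × 26.0 × 0.00267 = 0.02707 kg/m.
D = 0.953²/(4π × 385 × 0.02707²) = 0.256 m²/day.

0.256 m²/day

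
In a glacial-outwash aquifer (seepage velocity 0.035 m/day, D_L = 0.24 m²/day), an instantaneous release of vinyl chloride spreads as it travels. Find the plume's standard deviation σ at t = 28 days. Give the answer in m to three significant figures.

3.67 m

Dispersive spreading gives a Gaussian with σ² = 2Dt; advection only shifts the center.
σ = √(2 × 0.24 × 28) = 3.67 m.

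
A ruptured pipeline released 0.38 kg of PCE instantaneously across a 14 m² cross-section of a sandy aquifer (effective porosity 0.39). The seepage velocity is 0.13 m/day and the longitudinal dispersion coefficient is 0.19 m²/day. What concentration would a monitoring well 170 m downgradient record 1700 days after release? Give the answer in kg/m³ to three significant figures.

For an instantaneous plane source, C(x,t) = M/(n_e·A·√(4πDt)) · exp(−(x−vt)²/(4Dt)), with n_e·A the pore (flow) area.
Plume center vt = 0.13 × 1700 = 221 m, so the well at 170 m is 51 m upgradient of the peak.
√(4πDt) = 63.71 m, giving peak height M/(n_e·A·√(4πDt)) = 0.38/(0.39 × 14 × 63.71) = 0.001092 kg/m³.
(x−vt)²/(4Dt) = (-51)²/(4 × 0.19 × 1700) = 2.013; exp(−2.013) = 0.1336.
C = 0.001092 × 0.1336 = 0.000146 kg/m³.

0.000146 kg/m³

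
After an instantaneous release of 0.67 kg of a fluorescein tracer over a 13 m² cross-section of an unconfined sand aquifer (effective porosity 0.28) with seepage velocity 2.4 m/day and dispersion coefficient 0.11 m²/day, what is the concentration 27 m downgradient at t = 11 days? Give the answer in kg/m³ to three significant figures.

0.0438 kg/m³

For an instantaneous plane source, C(x,t) = M/(n_e·A·√(4πDt)) · exp(−(x−vt)²/(4Dt)), with n_e·A the pore (flow) area.
Plume center vt = 2.4 × 11 = 26.4 m, so the well at 27 m is 0.6 m downgradient of the peak.
√(4πDt) = 3.899 m, giving peak height M/(n_e·A·√(4πDt)) = 0.67/(0.28 × 13 × 3.899) = 0.04721 kg/m³.
(x−vt)²/(4Dt) = (0.6)²/(4 × 0.11 × 11) = 0.07438; exp(−0.07438) = 0.9283.
C = 0.04721 × 0.9283 = 0.0438 kg/m³.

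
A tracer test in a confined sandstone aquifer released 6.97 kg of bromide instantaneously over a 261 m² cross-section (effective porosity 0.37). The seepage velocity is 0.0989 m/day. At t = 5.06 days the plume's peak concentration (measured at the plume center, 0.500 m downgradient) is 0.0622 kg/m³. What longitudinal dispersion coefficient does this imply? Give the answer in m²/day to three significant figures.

At the plume center C_max = M/(n_e·A·√(4πDt)), so D = M²/(4πt·(n_e·A·C_max)²).
n_e·A·C_max = 0.37 × 261 × 0.0622 = 6.007 kg/m.
D = 6.97²/(4π × 5.06 × 6.007²) = 0.0212 m²/day.

0.0212 m²/day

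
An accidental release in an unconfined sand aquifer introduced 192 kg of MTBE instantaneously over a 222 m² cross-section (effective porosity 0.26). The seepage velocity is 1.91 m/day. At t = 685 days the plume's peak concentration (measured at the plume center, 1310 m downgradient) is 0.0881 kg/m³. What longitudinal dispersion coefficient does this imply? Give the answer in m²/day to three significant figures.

0.166 m²/day

At the plume center C_max = M/(n_e·A·√(4πDt)), so D = M²/(4πt·(n_e·A·C_max)²).
n_e·A·C_max = 0.26 × 222 × 0.0881 = 5.085 kg/m.
D = 192²/(4π × 685 × 5.085²) = 0.166 m²/day.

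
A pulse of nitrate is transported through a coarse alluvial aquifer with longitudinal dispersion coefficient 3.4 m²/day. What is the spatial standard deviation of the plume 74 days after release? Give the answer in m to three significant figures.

22.4 m

Dispersive spreading gives a Gaussian with σ² = 2Dt; advection only shifts the center.
σ = √(2 × 3.4 × 74) = 22.4 m.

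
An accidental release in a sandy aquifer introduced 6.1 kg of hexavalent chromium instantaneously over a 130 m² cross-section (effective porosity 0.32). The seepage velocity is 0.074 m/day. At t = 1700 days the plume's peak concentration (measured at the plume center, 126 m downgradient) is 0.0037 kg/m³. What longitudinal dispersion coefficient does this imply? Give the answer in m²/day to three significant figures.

At the plume center C_max = M/(n_e·A·√(4πDt)), so D = M²/(4πt·(n_e·A·C_max)²).
n_e·A·C_max = 0.32 × 130 × 0.0037 = 0.1539 kg/m.
D = 6.1²/(4π × 1700 × 0.1539²) = 0.0735 m²/day.

0.0735 m²/day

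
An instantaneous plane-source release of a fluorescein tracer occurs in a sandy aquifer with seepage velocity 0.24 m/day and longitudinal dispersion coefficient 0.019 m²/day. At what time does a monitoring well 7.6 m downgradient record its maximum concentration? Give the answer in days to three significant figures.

31.3 days

For the 1D instantaneous-source solution, setting ∂C/∂t = 0 at fixed x gives v²t² + 2Dt − x² = 0, so t = (√(D² + v²x²) − D)/v².
√(D² + v²x²) = √(0.019² + 0.24² × 7.6²) = 1.824; v² = 0.0576.
t = (1.824 − 0.019)/0.0576 = 31.3 days (vs. the pure-advection estimate x/v = 31.7 d).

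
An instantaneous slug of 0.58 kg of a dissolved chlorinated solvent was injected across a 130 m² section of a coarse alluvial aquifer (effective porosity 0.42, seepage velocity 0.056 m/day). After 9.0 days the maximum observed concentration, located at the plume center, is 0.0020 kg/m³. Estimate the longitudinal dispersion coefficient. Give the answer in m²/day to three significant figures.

At the plume center C_max = M/(n_e·A·√(4πDt)), so D = M²/(4πt·(n_e·A·C_max)²).
n_e·A·C_max = 0.42 × 130 × 0.0020 = 0.1092 kg/m.
D = 0.58²/(4π × 9.0 × 0.1092²) = 0.249 m²/day.

0.249 m²/day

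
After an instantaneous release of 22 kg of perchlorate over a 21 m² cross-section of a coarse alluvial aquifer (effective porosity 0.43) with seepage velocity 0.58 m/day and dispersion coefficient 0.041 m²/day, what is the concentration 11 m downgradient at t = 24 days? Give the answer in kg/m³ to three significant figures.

0.0794 kg/m³

For an instantaneous plane source, C(x,t) = M/(n_e·A·√(4πDt)) · exp(−(x−vt)²/(4Dt)), with n_e·A the pore (flow) area.
Plume center vt = 0.58 × 24 = 13.92 m, so the well at 11 m is 2.92 m upgradient of the peak.
√(4πDt) = 3.516 m, giving peak height M/(n_e·A·√(4πDt)) = 22/(0.43 × 21 × 3.516) = 0.6929 kg/m³.
(x−vt)²/(4Dt) = (-2.92)²/(4 × 0.041 × 24) = 2.166; exp(−2.166) = 0.1146.
C = 0.6929 × 0.1146 = 0.0794 kg/m³.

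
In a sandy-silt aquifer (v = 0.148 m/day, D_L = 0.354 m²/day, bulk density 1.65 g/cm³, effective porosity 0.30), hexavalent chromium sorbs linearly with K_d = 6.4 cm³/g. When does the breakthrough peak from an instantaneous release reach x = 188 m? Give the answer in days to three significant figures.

45400 days

Retardation factor R = 1 + ρ_b·K_d/n = 1 + 1.65 × 6.4/0.30 = 36.20.
Sorption retards both mechanisms: v_R = v/R = 0.004088 m/day, D_R = D/R = 0.009779 m²/day.
Peak time from v_R²t² + 2D_R t − x² = 0: t = (√(D_R² + v_R²x²) − D_R)/v_R².
√(D_R² + v_R²x²) = √(0.009779² + 0.004088² × 188²) = 0.7686; v_R² = 1.671e-05.
t = (0.7686 − 0.009779)/1.671e-05 = 45400 days.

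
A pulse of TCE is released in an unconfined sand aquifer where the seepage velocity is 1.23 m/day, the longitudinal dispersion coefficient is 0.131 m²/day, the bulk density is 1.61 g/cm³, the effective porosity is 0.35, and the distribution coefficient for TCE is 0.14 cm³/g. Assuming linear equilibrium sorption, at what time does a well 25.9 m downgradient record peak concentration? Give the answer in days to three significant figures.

Retardation factor R = 1 + ρ_b·K_d/n = 1 + 1.61 × 0.14/0.35 = 1.644.
Sorption retards both mechanisms: v_R = v/R = 0.7482 m/day, D_R = D/R = 0.07968 m²/day.
Peak time from v_R²t² + 2D_R t − x² = 0: t = (√(D_R² + v_R²x²) − D_R)/v_R².
√(D_R² + v_R²x²) = √(0.07968² + 0.7482² × 25.9²) = 19.38; v_R² = 0.5598.
t = (19.38 − 0.07968)/0.5598 = 34.5 days.

34.5 days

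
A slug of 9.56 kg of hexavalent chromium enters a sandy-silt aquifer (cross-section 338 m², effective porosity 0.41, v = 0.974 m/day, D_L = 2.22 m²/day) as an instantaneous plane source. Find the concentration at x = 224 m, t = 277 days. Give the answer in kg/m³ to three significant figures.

For an instantaneous plane source, C(x,t) = M/(n_e·A·√(4πDt)) · exp(−(x−vt)²/(4Dt)), with n_e·A the pore (flow) area.
Plume center vt = 0.974 × 277 = 269.798 m, so the well at 224 m is 45.798 m upgradient of the peak.
√(4πDt) = 87.91 m, giving peak height M/(n_e·A·√(4πDt)) = 9.56/(0.41 × 338 × 87.91) = 0.0007847 kg/m³.
(x−vt)²/(4Dt) = (-45.798)²/(4 × 2.22 × 277) = 0.8527; exp(−0.8527) = 0.4263.
C = 0.0007847 × 0.4263 = 0.000335 kg/m³.

0.000335 kg/m³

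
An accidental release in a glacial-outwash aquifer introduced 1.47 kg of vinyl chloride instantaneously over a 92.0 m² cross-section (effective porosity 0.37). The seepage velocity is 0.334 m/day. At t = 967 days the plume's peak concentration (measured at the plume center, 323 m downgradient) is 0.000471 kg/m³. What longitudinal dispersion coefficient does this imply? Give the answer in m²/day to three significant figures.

0.692 m²/day

At the plume center C_max = M/(n_e·A·√(4πDt)), so D = M²/(4πt·(n_e·A·C_max)²).
n_e·A·C_max = 0.37 × 92.0 × 0.000471 = 0.01603 kg/m.
D = 1.47²/(4π × 967 × 0.01603²) = 0.692 m²/day.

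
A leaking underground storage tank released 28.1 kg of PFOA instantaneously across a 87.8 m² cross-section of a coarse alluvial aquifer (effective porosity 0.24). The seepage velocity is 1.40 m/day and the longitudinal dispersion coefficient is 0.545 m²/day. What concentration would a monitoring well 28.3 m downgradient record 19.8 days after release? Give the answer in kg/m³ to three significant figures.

For an instantaneous plane source, C(x,t) = M/(n_e·A·√(4πDt)) · exp(−(x−vt)²/(4Dt)), with n_e·A the pore (flow) area.
Plume center vt = 1.40 × 19.8 = 27.72 m, so the well at 28.3 m is 0.58 m downgradient of the peak.
√(4πDt) = 11.64 m, giving peak height M/(n_e·A·√(4πDt)) = 28.1/(0.24 × 87.8 × 11.64) = 0.1146 kg/m³.
(x−vt)²/(4Dt) = (0.58)²/(4 × 0.545 × 19.8) = 0.007794; exp(−0.007794) = 0.9922.
C = 0.1146 × 0.9922 = 0.114 kg/m³.

0.114 kg/m³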